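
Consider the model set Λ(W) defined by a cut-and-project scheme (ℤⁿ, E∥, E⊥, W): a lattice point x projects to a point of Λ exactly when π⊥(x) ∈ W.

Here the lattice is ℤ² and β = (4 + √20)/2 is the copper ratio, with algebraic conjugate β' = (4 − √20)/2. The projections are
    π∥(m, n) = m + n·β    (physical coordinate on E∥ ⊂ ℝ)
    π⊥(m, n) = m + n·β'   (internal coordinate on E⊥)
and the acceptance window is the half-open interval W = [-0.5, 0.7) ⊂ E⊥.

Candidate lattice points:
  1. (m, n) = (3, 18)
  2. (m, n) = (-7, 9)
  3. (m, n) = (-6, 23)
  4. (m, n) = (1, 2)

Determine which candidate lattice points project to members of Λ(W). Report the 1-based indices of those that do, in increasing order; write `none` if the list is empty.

Compute β' = (4−√20)/2 = -0.236068, so π⊥(m,n) = m -0.236068·n.
candidate 1: (m,n)=(3,18) → π∥ = 3+18·β ≈ 79.249224, π⊥ = 3+18·β' ≈ -1.249224 ∉ [-0.5, 0.7) ⇒ out
candidate 2: (m,n)=(-7,9) → π∥ = -7+9·β ≈ 31.124612, π⊥ = -7+9·β' ≈ -9.124612 ∉ [-0.5, 0.7) ⇒ out
candidate 3: (m,n)=(-6,23) → π∥ = -6+23·β ≈ 91.429563, π⊥ = -6+23·β' ≈ -11.429563 ∉ [-0.5, 0.7) ⇒ out
candidate 4: (m,n)=(1,2) → π∥ = 1+2·β ≈ 9.472136, π⊥ = 1+2·β' ≈ 0.527864 ∈ [-0.5, 0.7) ⇒ IN Λ

4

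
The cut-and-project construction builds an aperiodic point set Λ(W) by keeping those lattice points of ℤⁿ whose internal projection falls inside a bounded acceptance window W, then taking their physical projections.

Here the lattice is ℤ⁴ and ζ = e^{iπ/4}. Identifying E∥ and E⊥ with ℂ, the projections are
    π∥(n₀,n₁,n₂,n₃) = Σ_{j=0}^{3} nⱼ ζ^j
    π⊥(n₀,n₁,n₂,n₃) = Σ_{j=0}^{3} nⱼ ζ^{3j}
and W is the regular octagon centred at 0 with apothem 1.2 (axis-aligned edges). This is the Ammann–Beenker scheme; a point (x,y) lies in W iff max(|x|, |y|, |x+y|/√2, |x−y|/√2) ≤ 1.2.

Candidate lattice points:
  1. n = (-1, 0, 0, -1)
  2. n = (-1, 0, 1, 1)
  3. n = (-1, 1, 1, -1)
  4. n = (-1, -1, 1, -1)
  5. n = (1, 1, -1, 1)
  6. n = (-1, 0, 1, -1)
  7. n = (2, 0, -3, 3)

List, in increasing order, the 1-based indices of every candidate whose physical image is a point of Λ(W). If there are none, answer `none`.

2

π⊥(n) = n₀ + n₁ζ³ + n₂ζ⁶ + n₃ζ⁹ where ζ = e^{iπ/4}.
#1 (-1, 0, 0, -1): internal (-1.7071, -0.7071); octagon support 1.7071 vs apothem 1.2 → ∉ W
#2 (-1, 0, 1, 1): internal (-0.2929, -0.2929); octagon support 0.4142 vs apothem 1.2 → ∈ W
#3 (-1, 1, 1, -1): internal (-2.4142, -1.0000); octagon support 2.4142 vs apothem 1.2 → ∉ W
#4 (-1, -1, 1, -1): internal (-1.0000, -2.4142); octagon support 2.4142 vs apothem 1.2 → ∉ W
#5 (1, 1, -1, 1): internal (1.0000, 2.4142); octagon support 2.4142 vs apothem 1.2 → ∉ W
#6 (-1, 0, 1, -1): internal (-1.7071, -1.7071); octagon support 2.4142 vs apothem 1.2 → ∉ W
#7 (2, 0, -3, 3): internal (4.1213, 5.1213); octagon support 6.5355 vs apothem 1.2 → ∉ W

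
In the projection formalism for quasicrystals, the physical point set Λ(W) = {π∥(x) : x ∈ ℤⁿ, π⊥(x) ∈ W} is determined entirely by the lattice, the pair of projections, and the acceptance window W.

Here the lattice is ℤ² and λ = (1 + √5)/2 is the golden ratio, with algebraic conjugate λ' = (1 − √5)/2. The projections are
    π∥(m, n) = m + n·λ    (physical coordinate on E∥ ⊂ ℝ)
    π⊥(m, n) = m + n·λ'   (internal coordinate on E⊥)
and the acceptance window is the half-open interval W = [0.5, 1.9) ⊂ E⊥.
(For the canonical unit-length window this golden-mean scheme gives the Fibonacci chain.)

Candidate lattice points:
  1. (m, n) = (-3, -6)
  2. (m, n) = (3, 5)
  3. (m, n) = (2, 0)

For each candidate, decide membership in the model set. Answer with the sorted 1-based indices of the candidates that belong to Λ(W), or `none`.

λ' = (1−√5)/2 ≈ -0.618034.
candidate 1: (m,n)=(-3,-6) → π∥ = -3-6·λ ≈ -12.708204, π⊥ = -3-6·λ' ≈ 0.708204 ∈ [0.5, 1.9) ⇒ IN Λ
candidate 2: (m,n)=(3,5) → π∥ = 3+5·λ ≈ 11.090170, π⊥ = 3+5·λ' ≈ -0.090170 ∉ [0.5, 1.9) ⇒ out
candidate 3: (m,n)=(2,0) → π∥ = 2+0·λ ≈ 2.000000, π⊥ = 2+0·λ' ≈ 2.000000 ∉ [0.5, 1.9) ⇒ out

1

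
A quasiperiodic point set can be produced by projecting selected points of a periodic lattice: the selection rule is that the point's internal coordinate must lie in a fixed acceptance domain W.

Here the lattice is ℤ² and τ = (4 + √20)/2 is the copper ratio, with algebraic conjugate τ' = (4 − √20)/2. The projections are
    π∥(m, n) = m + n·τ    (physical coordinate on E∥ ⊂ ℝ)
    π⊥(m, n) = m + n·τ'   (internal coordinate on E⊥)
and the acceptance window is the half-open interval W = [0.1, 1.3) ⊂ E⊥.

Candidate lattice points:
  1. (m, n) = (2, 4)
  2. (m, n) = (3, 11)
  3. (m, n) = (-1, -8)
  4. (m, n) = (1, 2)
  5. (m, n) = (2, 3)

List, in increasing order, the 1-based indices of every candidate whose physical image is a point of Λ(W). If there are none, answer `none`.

1, 2, 3, 4, 5

Numerically τ ≈ 4.23607 and τ' = −1/τ ≈ -0.23607.
candidate 1: (m,n)=(2,4) → π∥ = 2+4·τ ≈ 18.94427, π⊥ = 2+4·τ' ≈ 1.05573 ∈ [0.1, 1.3) ⇒ IN Λ
candidate 2: (m,n)=(3,11) → π∥ = 3+11·τ ≈ 49.59675, π⊥ = 3+11·τ' ≈ 0.40325 ∈ [0.1, 1.3) ⇒ IN Λ
candidate 3: (m,n)=(-1,-8) → π∥ = -1-8·τ ≈ -34.88854, π⊥ = -1-8·τ' ≈ 0.88854 ∈ [0.1, 1.3) ⇒ IN Λ
candidate 4: (m,n)=(1,2) → π∥ = 1+2·τ ≈ 9.47214, π⊥ = 1+2·τ' ≈ 0.52786 ∈ [0.1, 1.3) ⇒ IN Λ
candidate 5: (m,n)=(2,3) → π∥ = 2+3·τ ≈ 14.70820, π⊥ = 2+3·τ' ≈ 1.29180 ∈ [0.1, 1.3) ⇒ IN Λ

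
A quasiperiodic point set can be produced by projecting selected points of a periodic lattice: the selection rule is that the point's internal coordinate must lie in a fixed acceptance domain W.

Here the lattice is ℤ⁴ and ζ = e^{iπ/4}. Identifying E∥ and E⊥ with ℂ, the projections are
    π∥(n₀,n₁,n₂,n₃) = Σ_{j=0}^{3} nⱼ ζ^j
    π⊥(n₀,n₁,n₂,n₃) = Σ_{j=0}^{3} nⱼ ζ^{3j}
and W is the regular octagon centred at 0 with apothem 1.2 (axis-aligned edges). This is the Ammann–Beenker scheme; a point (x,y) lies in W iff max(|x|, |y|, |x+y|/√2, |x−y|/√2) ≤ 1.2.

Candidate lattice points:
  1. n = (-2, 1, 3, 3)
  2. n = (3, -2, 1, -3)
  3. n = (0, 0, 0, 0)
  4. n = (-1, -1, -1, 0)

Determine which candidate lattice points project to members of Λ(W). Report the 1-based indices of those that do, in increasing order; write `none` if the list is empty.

1, 3, 4

Internal map: ζ^{3j} for j=0..3 gives (1,0), (−√2/2,√2/2), (0,−1), (√2/2,√2/2).
#1 (-2, 1, 3, 3): internal (-0.58579, -0.17157); octagon support 0.58579 vs apothem 1.2 → ∈ W
#2 (3, -2, 1, -3): internal (2.29289, -4.53553); octagon support 4.82843 vs apothem 1.2 → ∉ W
#3 (0, 0, 0, 0): internal (0.00000, 0.00000); octagon support 0.00000 vs apothem 1.2 → ∈ W
#4 (-1, -1, -1, 0): internal (-0.29289, 0.29289); octagon support 0.41421 vs apothem 1.2 → ∈ W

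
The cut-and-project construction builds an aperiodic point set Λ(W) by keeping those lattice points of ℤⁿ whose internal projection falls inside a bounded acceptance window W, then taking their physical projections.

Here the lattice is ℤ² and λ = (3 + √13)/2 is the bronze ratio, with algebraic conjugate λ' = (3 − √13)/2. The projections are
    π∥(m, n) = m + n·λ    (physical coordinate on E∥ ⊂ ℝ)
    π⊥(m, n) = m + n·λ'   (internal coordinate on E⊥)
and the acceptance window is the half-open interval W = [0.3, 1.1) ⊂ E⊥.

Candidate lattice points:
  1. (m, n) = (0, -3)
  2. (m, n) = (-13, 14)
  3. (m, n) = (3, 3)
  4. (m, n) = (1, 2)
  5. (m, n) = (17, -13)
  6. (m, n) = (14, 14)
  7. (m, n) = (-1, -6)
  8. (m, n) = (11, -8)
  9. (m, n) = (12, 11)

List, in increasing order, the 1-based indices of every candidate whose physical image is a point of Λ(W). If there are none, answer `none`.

1, 4, 7

Numerically λ ≈ 3.3028 and λ' = −1/λ ≈ -0.3028.
#1 (0,-3): internal coord 0 + (-3)·λ' = +0.9083; +0.9083 ∈ [0.3, 1.1) → IN Λ
#2 (-13,14): internal coord -13 + (14)·λ' = -17.2389; -17.2389 ∉ [0.3, 1.1) → out
#3 (3,3): internal coord 3 + (3)·λ' = +2.0917; +2.0917 ∉ [0.3, 1.1) → out
#4 (1,2): internal coord 1 + (2)·λ' = +0.3944; +0.3944 ∈ [0.3, 1.1) → IN Λ
#5 (17,-13): internal coord 17 + (-13)·λ' = +20.9361; +20.9361 ∉ [0.3, 1.1) → out
#6 (14,14): internal coord 14 + (14)·λ' = +9.7611; +9.7611 ∉ [0.3, 1.1) → out
#7 (-1,-6): internal coord -1 + (-6)·λ' = +0.8167; +0.8167 ∈ [0.3, 1.1) → IN Λ
#8 (11,-8): internal coord 11 + (-8)·λ' = +13.4222; +13.4222 ∉ [0.3, 1.1) → out
#9 (12,11): internal coord 12 + (11)·λ' = +8.6695; +8.6695 ∉ [0.3, 1.1) → out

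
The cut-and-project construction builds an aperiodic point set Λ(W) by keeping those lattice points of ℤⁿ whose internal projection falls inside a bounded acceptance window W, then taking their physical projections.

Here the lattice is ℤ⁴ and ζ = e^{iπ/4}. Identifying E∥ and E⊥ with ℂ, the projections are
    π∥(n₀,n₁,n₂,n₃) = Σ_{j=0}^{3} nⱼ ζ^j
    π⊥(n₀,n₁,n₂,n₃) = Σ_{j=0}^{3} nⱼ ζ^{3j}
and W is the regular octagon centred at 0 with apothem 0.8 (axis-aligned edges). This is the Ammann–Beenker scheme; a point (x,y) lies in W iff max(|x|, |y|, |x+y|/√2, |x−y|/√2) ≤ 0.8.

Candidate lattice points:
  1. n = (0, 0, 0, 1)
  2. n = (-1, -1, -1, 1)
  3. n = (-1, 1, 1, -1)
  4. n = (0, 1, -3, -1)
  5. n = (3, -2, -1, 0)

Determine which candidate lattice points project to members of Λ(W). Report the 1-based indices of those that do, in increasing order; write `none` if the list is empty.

Internal map: ζ^{3j} for j=0..3 gives (1,0), (−√2/2,√2/2), (0,−1), (√2/2,√2/2).
#1 (0, 0, 0, 1): internal (0.70711, 0.70711); octagon support 1.00000 vs apothem 0.8 → ∉ W
#2 (-1, -1, -1, 1): internal (0.41421, 1.00000); octagon support 1.00000 vs apothem 0.8 → ∉ W
#3 (-1, 1, 1, -1): internal (-2.41421, -1.00000); octagon support 2.41421 vs apothem 0.8 → ∉ W
#4 (0, 1, -3, -1): internal (-1.41421, 3.00000); octagon support 3.12132 vs apothem 0.8 → ∉ W
#5 (3, -2, -1, 0): internal (4.41421, -0.41421); octagon support 4.41421 vs apothem 0.8 → ∉ W

none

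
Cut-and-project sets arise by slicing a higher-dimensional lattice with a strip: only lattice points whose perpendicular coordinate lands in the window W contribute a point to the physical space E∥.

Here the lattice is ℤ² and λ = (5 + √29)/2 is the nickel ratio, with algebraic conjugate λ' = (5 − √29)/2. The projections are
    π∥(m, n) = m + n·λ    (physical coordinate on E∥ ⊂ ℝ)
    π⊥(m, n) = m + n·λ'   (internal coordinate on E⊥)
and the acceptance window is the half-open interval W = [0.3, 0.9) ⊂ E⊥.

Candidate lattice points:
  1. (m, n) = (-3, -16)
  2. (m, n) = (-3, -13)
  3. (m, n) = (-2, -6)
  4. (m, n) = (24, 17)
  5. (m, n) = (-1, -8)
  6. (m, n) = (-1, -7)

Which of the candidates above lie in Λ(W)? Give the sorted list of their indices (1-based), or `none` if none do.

5, 6

Compute λ' = (5−√29)/2 = -0.192582, so π⊥(m,n) = m -0.192582·n.
candidate 1: (m,n)=(-3,-16) → π∥ = -3-16·λ ≈ -86.081318, π⊥ = -3-16·λ' ≈ 0.081318 ∉ [0.3, 0.9) ⇒ out
candidate 2: (m,n)=(-3,-13) → π∥ = -3-13·λ ≈ -70.503571, π⊥ = -3-13·λ' ≈ -0.496429 ∉ [0.3, 0.9) ⇒ out
candidate 3: (m,n)=(-2,-6) → π∥ = -2-6·λ ≈ -33.155494, π⊥ = -2-6·λ' ≈ -0.844506 ∉ [0.3, 0.9) ⇒ out
candidate 4: (m,n)=(24,17) → π∥ = 24+17·λ ≈ 112.273901, π⊥ = 24+17·λ' ≈ 20.726099 ∉ [0.3, 0.9) ⇒ out
candidate 5: (m,n)=(-1,-8) → π∥ = -1-8·λ ≈ -42.540659, π⊥ = -1-8·λ' ≈ 0.540659 ∈ [0.3, 0.9) ⇒ IN Λ
candidate 6: (m,n)=(-1,-7) → π∥ = -1-7·λ ≈ -37.348077, π⊥ = -1-7·λ' ≈ 0.348077 ∈ [0.3, 0.9) ⇒ IN Λ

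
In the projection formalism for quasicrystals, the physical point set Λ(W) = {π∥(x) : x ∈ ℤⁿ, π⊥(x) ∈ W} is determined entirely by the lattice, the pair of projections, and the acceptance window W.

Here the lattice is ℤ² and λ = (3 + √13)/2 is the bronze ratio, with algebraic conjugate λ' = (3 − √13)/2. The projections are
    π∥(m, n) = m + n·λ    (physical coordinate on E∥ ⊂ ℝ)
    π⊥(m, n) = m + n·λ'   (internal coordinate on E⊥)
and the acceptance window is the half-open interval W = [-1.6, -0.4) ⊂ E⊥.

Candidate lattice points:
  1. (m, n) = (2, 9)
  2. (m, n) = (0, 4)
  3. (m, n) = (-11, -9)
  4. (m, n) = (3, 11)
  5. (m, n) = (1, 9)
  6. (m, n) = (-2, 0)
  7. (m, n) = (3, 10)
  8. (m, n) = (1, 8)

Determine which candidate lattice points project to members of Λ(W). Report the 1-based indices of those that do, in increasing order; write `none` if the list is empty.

Compute λ' = (3−√13)/2 = -0.302776, so π⊥(m,n) = m -0.302776·n.
[1] lift (2,9): star map gives -0.724981; window check -1.6 ≤ -0.724981 < -0.4 is true → IN Λ
[2] lift (0,4): star map gives -1.211103; window check -1.6 ≤ -1.211103 < -0.4 is true → IN Λ
[3] lift (-11,-9): star map gives -8.275019; window check -1.6 ≤ -8.275019 < -0.4 is false → out
[4] lift (3,11): star map gives -0.330532; window check -1.6 ≤ -0.330532 < -0.4 is false → out
[5] lift (1,9): star map gives -1.724981; window check -1.6 ≤ -1.724981 < -0.4 is false → out
[6] lift (-2,0): star map gives -2.000000; window check -1.6 ≤ -2.000000 < -0.4 is false → out
[7] lift (3,10): star map gives -0.027756; window check -1.6 ≤ -0.027756 < -0.4 is false → out
[8] lift (1,8): star map gives -1.422205; window check -1.6 ≤ -1.422205 < -0.4 is true → IN Λ

1, 2, 8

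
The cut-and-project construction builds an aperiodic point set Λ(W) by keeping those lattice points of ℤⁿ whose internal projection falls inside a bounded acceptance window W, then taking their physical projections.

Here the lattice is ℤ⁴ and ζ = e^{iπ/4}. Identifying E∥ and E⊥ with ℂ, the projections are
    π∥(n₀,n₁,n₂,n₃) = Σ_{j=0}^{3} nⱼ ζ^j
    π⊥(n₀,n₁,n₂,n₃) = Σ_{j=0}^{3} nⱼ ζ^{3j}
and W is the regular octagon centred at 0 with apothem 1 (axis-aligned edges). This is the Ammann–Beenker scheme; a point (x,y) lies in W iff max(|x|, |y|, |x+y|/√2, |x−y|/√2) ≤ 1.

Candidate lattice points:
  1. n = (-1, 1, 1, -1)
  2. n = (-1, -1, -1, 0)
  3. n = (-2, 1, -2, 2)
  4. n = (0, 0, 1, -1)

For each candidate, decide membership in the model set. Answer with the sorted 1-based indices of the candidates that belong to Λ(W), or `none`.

Internal map: ζ^{3j} for j=0..3 gives (1,0), (−√2/2,√2/2), (0,−1), (√2/2,√2/2).
#1 (-1, 1, 1, -1): internal (-2.41421, -1.00000); octagon support 2.41421 vs apothem 1 → ∉ W
#2 (-1, -1, -1, 0): internal (-0.29289, 0.29289); octagon support 0.41421 vs apothem 1 → ∈ W
#3 (-2, 1, -2, 2): internal (-1.29289, 4.12132); octagon support 4.12132 vs apothem 1 → ∉ W
#4 (0, 0, 1, -1): internal (-0.70711, -1.70711); octagon support 1.70711 vs apothem 1 → ∉ W

2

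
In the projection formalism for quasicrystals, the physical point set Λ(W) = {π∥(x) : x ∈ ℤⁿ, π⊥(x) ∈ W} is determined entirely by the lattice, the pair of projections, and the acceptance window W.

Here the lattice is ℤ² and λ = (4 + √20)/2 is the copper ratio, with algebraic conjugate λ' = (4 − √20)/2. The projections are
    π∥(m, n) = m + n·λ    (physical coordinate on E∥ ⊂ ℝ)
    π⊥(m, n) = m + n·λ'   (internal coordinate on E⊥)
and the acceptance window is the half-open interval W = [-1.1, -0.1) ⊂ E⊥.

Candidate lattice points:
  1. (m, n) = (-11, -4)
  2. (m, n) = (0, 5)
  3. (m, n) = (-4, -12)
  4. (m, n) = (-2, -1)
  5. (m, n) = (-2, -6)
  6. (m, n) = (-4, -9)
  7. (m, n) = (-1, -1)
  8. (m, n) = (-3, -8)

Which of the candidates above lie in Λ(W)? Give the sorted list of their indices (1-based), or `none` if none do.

5, 7

Numerically λ ≈ 4.2361 and λ' = −1/λ ≈ -0.2361.
candidate 1: (m,n)=(-11,-4) → π∥ = -11-4·λ ≈ -27.9443, π⊥ = -11-4·λ' ≈ -10.0557 ∉ [-1.1, -0.1) ⇒ out
candidate 2: (m,n)=(0,5) → π∥ = 0+5·λ ≈ 21.1803, π⊥ = 0+5·λ' ≈ -1.1803 ∉ [-1.1, -0.1) ⇒ out
candidate 3: (m,n)=(-4,-12) → π∥ = -4-12·λ ≈ -54.8328, π⊥ = -4-12·λ' ≈ -1.1672 ∉ [-1.1, -0.1) ⇒ out
candidate 4: (m,n)=(-2,-1) → π∥ = -2-1·λ ≈ -6.2361, π⊥ = -2-1·λ' ≈ -1.7639 ∉ [-1.1, -0.1) ⇒ out
candidate 5: (m,n)=(-2,-6) → π∥ = -2-6·λ ≈ -27.4164, π⊥ = -2-6·λ' ≈ -0.5836 ∈ [-1.1, -0.1) ⇒ IN Λ
candidate 6: (m,n)=(-4,-9) → π∥ = -4-9·λ ≈ -42.1246, π⊥ = -4-9·λ' ≈ -1.8754 ∉ [-1.1, -0.1) ⇒ out
candidate 7: (m,n)=(-1,-1) → π∥ = -1-1·λ ≈ -5.2361, π⊥ = -1-1·λ' ≈ -0.7639 ∈ [-1.1, -0.1) ⇒ IN Λ
candidate 8: (m,n)=(-3,-8) → π∥ = -3-8·λ ≈ -36.8885, π⊥ = -3-8·λ' ≈ -1.1115 ∉ [-1.1, -0.1) ⇒ out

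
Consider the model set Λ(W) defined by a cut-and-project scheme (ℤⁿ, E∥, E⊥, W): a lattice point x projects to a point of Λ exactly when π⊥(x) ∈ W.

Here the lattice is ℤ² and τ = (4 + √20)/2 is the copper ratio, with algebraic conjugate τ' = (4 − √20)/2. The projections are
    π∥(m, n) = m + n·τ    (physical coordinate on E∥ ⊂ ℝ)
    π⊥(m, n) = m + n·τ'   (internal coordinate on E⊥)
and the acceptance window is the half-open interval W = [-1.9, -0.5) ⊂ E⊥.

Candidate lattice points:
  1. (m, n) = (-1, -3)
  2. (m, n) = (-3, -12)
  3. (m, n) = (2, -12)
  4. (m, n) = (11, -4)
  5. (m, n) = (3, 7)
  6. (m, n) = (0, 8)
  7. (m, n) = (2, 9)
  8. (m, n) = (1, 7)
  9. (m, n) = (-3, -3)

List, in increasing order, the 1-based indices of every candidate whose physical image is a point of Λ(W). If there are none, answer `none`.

Compute τ' = (4−√20)/2 = -0.2361, so π⊥(m,n) = m -0.2361·n.
candidate 1: (m,n)=(-1,-3) → π∥ = -1-3·τ ≈ -13.7082, π⊥ = -1-3·τ' ≈ -0.2918 ∉ [-1.9, -0.5) ⇒ out
candidate 2: (m,n)=(-3,-12) → π∥ = -3-12·τ ≈ -53.8328, π⊥ = -3-12·τ' ≈ -0.1672 ∉ [-1.9, -0.5) ⇒ out
candidate 3: (m,n)=(2,-12) → π∥ = 2-12·τ ≈ -48.8328, π⊥ = 2-12·τ' ≈ 4.8328 ∉ [-1.9, -0.5) ⇒ out
candidate 4: (m,n)=(11,-4) → π∥ = 11-4·τ ≈ -5.9443, π⊥ = 11-4·τ' ≈ 11.9443 ∉ [-1.9, -0.5) ⇒ out
candidate 5: (m,n)=(3,7) → π∥ = 3+7·τ ≈ 32.6525, π⊥ = 3+7·τ' ≈ 1.3475 ∉ [-1.9, -0.5) ⇒ out
candidate 6: (m,n)=(0,8) → π∥ = 0+8·τ ≈ 33.8885, π⊥ = 0+8·τ' ≈ -1.8885 ∈ [-1.9, -0.5) ⇒ IN Λ
candidate 7: (m,n)=(2,9) → π∥ = 2+9·τ ≈ 40.1246, π⊥ = 2+9·τ' ≈ -0.1246 ∉ [-1.9, -0.5) ⇒ out
candidate 8: (m,n)=(1,7) → π∥ = 1+7·τ ≈ 30.6525, π⊥ = 1+7·τ' ≈ -0.6525 ∈ [-1.9, -0.5) ⇒ IN Λ
candidate 9: (m,n)=(-3,-3) → π∥ = -3-3·τ ≈ -15.7082, π⊥ = -3-3·τ' ≈ -2.2918 ∉ [-1.9, -0.5) ⇒ out

6, 8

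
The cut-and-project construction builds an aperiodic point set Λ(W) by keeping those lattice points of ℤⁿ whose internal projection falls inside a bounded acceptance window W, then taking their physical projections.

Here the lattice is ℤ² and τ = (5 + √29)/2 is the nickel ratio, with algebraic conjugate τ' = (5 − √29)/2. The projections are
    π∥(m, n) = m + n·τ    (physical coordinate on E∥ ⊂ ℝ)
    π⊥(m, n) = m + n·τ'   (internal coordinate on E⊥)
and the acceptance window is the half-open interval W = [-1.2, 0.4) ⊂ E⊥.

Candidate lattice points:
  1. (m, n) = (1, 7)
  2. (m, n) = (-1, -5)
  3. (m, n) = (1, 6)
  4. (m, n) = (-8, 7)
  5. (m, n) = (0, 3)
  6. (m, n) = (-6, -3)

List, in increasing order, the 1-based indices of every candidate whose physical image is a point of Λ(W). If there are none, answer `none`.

1, 2, 3, 5

τ' = (5−√29)/2 ≈ -0.19258.
[1] lift (1,7): star map gives -0.34808; window check -1.2 ≤ -0.34808 < 0.4 is true → IN Λ
[2] lift (-1,-5): star map gives -0.03709; window check -1.2 ≤ -0.03709 < 0.4 is true → IN Λ
[3] lift (1,6): star map gives -0.15549; window check -1.2 ≤ -0.15549 < 0.4 is true → IN Λ
[4] lift (-8,7): star map gives -9.34808; window check -1.2 ≤ -9.34808 < 0.4 is false → out
[5] lift (0,3): star map gives -0.57775; window check -1.2 ≤ -0.57775 < 0.4 is true → IN Λ
[6] lift (-6,-3): star map gives -5.42225; window check -1.2 ≤ -5.42225 < 0.4 is false → out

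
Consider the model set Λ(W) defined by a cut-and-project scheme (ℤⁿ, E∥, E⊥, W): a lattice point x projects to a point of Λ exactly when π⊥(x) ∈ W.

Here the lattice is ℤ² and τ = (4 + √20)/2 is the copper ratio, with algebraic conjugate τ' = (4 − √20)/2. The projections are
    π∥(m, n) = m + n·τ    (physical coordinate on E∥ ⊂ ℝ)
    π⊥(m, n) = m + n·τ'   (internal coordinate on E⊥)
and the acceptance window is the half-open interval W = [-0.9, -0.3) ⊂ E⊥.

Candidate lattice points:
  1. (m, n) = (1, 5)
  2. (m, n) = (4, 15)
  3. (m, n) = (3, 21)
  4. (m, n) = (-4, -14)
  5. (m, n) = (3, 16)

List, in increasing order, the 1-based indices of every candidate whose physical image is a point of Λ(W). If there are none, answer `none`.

4, 5

Compute τ' = (4−√20)/2 = -0.23607, so π⊥(m,n) = m -0.23607·n.
#1 (1,5): internal coord 1 + (5)·τ' = -0.18034; -0.18034 ∉ [-0.9, -0.3) → out
#2 (4,15): internal coord 4 + (15)·τ' = +0.45898; +0.45898 ∉ [-0.9, -0.3) → out
#3 (3,21): internal coord 3 + (21)·τ' = -1.95743; -1.95743 ∉ [-0.9, -0.3) → out
#4 (-4,-14): internal coord -4 + (-14)·τ' = -0.69505; -0.69505 ∈ [-0.9, -0.3) → IN Λ
#5 (3,16): internal coord 3 + (16)·τ' = -0.77709; -0.77709 ∈ [-0.9, -0.3) → IN Λ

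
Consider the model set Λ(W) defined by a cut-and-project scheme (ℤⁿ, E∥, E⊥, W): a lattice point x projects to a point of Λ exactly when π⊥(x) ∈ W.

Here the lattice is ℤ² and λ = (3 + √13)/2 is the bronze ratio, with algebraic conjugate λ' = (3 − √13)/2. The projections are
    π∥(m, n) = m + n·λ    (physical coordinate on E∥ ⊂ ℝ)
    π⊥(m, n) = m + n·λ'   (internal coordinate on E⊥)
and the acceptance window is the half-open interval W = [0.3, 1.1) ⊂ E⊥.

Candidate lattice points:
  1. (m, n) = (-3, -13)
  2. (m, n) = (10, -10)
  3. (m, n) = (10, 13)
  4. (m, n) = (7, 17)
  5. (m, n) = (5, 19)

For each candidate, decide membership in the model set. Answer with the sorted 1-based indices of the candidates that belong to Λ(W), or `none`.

Numerically λ ≈ 3.30278 and λ' = −1/λ ≈ -0.30278.
[1] lift (-3,-13): star map gives 0.93608; window check 0.3 ≤ 0.93608 < 1.1 is true → IN Λ
[2] lift (10,-10): star map gives 13.02776; window check 0.3 ≤ 13.02776 < 1.1 is false → out
[3] lift (10,13): star map gives 6.06392; window check 0.3 ≤ 6.06392 < 1.1 is false → out
[4] lift (7,17): star map gives 1.85281; window check 0.3 ≤ 1.85281 < 1.1 is false → out
[5] lift (5,19): star map gives -0.75274; window check 0.3 ≤ -0.75274 < 1.1 is false → out

1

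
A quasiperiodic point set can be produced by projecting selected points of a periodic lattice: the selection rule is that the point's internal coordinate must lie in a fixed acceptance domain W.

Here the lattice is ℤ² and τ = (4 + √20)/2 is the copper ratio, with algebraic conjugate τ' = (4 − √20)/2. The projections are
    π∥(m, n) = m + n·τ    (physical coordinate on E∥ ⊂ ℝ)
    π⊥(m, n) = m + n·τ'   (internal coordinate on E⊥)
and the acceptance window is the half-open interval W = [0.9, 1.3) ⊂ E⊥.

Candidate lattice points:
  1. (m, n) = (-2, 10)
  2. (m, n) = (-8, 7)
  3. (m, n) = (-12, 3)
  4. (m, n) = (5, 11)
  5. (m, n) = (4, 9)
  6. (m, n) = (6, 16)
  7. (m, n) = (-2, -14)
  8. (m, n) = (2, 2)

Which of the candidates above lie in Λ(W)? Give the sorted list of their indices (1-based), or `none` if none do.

τ' = (4−√20)/2 ≈ -0.236068.
[1] lift (-2,10): star map gives -4.360680; window check 0.9 ≤ -4.360680 < 1.3 is false → out
[2] lift (-8,7): star map gives -9.652476; window check 0.9 ≤ -9.652476 < 1.3 is false → out
[3] lift (-12,3): star map gives -12.708204; window check 0.9 ≤ -12.708204 < 1.3 is false → out
[4] lift (5,11): star map gives 2.403252; window check 0.9 ≤ 2.403252 < 1.3 is false → out
[5] lift (4,9): star map gives 1.875388; window check 0.9 ≤ 1.875388 < 1.3 is false → out
[6] lift (6,16): star map gives 2.222912; window check 0.9 ≤ 2.222912 < 1.3 is false → out
[7] lift (-2,-14): star map gives 1.304952; window check 0.9 ≤ 1.304952 < 1.3 is false → out
[8] lift (2,2): star map gives 1.527864; window check 0.9 ≤ 1.527864 < 1.3 is false → out

none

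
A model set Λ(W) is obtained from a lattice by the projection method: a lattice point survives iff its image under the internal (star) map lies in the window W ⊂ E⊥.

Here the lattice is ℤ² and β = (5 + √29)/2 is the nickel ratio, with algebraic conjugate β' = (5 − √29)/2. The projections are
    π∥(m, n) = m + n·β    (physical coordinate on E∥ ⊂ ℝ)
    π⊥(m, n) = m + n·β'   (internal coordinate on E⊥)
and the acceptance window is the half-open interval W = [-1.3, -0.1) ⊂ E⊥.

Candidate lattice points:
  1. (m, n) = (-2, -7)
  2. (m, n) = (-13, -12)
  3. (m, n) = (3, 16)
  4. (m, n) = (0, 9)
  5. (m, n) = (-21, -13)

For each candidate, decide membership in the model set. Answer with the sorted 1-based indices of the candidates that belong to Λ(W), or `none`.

1

β' = (5−√29)/2 ≈ -0.1926.
#1 (-2,-7): internal coord -2 + (-7)·β' = -0.6519; -0.6519 ∈ [-1.3, -0.1) → IN Λ
#2 (-13,-12): internal coord -13 + (-12)·β' = -10.6890; -10.6890 ∉ [-1.3, -0.1) → out
#3 (3,16): internal coord 3 + (16)·β' = -0.0813; -0.0813 ∉ [-1.3, -0.1) → out
#4 (0,9): internal coord 0 + (9)·β' = -1.7332; -1.7332 ∉ [-1.3, -0.1) → out
#5 (-21,-13): internal coord -21 + (-13)·β' = -18.4964; -18.4964 ∉ [-1.3, -0.1) → out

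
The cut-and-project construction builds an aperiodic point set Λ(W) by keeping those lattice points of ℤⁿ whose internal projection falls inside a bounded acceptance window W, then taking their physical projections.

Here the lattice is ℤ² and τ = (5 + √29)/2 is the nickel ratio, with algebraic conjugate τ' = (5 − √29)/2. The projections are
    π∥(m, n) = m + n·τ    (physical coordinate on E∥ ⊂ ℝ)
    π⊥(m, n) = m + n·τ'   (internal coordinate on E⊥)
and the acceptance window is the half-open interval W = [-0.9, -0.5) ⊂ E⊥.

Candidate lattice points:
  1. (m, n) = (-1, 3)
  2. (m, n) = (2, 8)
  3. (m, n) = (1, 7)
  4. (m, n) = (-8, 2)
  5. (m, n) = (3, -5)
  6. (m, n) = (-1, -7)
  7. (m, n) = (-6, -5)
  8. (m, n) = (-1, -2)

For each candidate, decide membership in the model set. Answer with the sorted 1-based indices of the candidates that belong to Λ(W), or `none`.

Numerically τ ≈ 5.1926 and τ' = −1/τ ≈ -0.1926.
[1] lift (-1,3): star map gives -1.5777; window check -0.9 ≤ -1.5777 < -0.5 is false → out
[2] lift (2,8): star map gives 0.4593; window check -0.9 ≤ 0.4593 < -0.5 is false → out
[3] lift (1,7): star map gives -0.3481; window check -0.9 ≤ -0.3481 < -0.5 is false → out
[4] lift (-8,2): star map gives -8.3852; window check -0.9 ≤ -8.3852 < -0.5 is false → out
[5] lift (3,-5): star map gives 3.9629; window check -0.9 ≤ 3.9629 < -0.5 is false → out
[6] lift (-1,-7): star map gives 0.3481; window check -0.9 ≤ 0.3481 < -0.5 is false → out
[7] lift (-6,-5): star map gives -5.0371; window check -0.9 ≤ -5.0371 < -0.5 is false → out
[8] lift (-1,-2): star map gives -0.6148; window check -0.9 ≤ -0.6148 < -0.5 is true → IN Λ

8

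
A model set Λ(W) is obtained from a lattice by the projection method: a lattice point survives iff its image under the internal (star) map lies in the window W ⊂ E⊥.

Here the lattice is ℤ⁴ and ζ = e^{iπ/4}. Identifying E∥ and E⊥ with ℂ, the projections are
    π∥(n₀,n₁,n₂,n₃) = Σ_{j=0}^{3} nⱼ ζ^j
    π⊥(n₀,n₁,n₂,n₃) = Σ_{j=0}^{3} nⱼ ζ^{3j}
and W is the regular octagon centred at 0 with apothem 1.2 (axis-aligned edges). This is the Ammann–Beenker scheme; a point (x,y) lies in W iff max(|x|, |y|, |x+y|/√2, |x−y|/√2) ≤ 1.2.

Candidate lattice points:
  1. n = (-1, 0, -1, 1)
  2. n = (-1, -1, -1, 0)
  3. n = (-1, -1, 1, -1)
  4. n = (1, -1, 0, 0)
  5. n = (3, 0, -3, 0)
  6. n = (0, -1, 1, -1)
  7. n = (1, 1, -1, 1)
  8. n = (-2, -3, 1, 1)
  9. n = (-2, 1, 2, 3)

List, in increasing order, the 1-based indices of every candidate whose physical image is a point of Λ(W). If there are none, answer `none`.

2, 9

Internal map: ζ^{3j} for j=0..3 gives (1,0), (−√2/2,√2/2), (0,−1), (√2/2,√2/2).
candidate 1: n = (-1, 0, -1, 1) → π⊥ ≈ (-0.29289, +1.70711); max(|x|,|y|,|x±y|/√2) = 1.70711 > 1.2 ⇒ ∉ W
candidate 2: n = (-1, -1, -1, 0) → π⊥ ≈ (-0.29289, +0.29289); max(|x|,|y|,|x±y|/√2) = 0.41421 ≤ 1.2 ⇒ ∈ W
candidate 3: n = (-1, -1, 1, -1) → π⊥ ≈ (-1.00000, -2.41421); max(|x|,|y|,|x±y|/√2) = 2.41421 > 1.2 ⇒ ∉ W
candidate 4: n = (1, -1, 0, 0) → π⊥ ≈ (+1.70711, -0.70711); max(|x|,|y|,|x±y|/√2) = 1.70711 > 1.2 ⇒ ∉ W
candidate 5: n = (3, 0, -3, 0) → π⊥ ≈ (+3.00000, +3.00000); max(|x|,|y|,|x±y|/√2) = 4.24264 > 1.2 ⇒ ∉ W
candidate 6: n = (0, -1, 1, -1) → π⊥ ≈ (+0.00000, -2.41421); max(|x|,|y|,|x±y|/√2) = 2.41421 > 1.2 ⇒ ∉ W
candidate 7: n = (1, 1, -1, 1) → π⊥ ≈ (+1.00000, +2.41421); max(|x|,|y|,|x±y|/√2) = 2.41421 > 1.2 ⇒ ∉ W
candidate 8: n = (-2, -3, 1, 1) → π⊥ ≈ (+0.82843, -2.41421); max(|x|,|y|,|x±y|/√2) = 2.41421 > 1.2 ⇒ ∉ W
candidate 9: n = (-2, 1, 2, 3) → π⊥ ≈ (-0.58579, +0.82843); max(|x|,|y|,|x±y|/√2) = 1.00000 ≤ 1.2 ⇒ ∈ W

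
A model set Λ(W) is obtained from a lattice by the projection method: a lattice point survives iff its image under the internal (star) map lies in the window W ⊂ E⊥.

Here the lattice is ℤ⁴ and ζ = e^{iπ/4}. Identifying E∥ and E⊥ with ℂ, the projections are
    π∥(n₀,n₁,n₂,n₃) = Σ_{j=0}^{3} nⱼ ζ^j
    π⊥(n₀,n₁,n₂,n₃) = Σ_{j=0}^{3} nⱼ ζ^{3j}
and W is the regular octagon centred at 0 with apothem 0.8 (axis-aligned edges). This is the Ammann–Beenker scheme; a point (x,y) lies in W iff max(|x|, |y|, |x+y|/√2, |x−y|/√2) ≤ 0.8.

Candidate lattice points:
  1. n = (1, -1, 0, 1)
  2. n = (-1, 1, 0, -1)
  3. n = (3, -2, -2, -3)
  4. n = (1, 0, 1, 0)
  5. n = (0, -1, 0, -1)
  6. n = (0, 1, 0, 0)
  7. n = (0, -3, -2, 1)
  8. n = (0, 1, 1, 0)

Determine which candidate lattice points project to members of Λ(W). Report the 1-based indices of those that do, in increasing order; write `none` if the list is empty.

8

With ζ = e^{iπ/4} the internal vectors are ζ^0,ζ^3,ζ^6,ζ^9.
#1 (1, -1, 0, 1): internal (2.41421, 0.00000); octagon support 2.41421 vs apothem 0.8 → ∉ W
#2 (-1, 1, 0, -1): internal (-2.41421, 0.00000); octagon support 2.41421 vs apothem 0.8 → ∉ W
#3 (3, -2, -2, -3): internal (2.29289, -1.53553); octagon support 2.70711 vs apothem 0.8 → ∉ W
#4 (1, 0, 1, 0): internal (1.00000, -1.00000); octagon support 1.41421 vs apothem 0.8 → ∉ W
#5 (0, -1, 0, -1): internal (0.00000, -1.41421); octagon support 1.41421 vs apothem 0.8 → ∉ W
#6 (0, 1, 0, 0): internal (-0.70711, 0.70711); octagon support 1.00000 vs apothem 0.8 → ∉ W
#7 (0, -3, -2, 1): internal (2.82843, 0.58579); octagon support 2.82843 vs apothem 0.8 → ∉ W
#8 (0, 1, 1, 0): internal (-0.70711, -0.29289); octagon support 0.70711 vs apothem 0.8 → ∈ W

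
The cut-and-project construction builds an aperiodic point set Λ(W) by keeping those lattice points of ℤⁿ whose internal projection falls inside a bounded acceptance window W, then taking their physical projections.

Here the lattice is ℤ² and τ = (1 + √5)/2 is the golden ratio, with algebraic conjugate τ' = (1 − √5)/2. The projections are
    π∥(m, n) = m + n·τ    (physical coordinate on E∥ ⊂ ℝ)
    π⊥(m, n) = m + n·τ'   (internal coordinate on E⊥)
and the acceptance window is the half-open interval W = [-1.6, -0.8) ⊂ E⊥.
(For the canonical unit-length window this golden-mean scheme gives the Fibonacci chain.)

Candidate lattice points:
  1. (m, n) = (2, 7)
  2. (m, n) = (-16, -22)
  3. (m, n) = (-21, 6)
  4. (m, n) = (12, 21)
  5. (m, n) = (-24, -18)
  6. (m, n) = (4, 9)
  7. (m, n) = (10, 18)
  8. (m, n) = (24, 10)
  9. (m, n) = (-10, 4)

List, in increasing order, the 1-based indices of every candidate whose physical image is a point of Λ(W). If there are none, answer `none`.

4, 6, 7

Numerically τ ≈ 1.618034 and τ' = −1/τ ≈ -0.618034.
[1] lift (2,7): star map gives -2.326238; window check -1.6 ≤ -2.326238 < -0.8 is false → out
[2] lift (-16,-22): star map gives -2.403252; window check -1.6 ≤ -2.403252 < -0.8 is false → out
[3] lift (-21,6): star map gives -24.708204; window check -1.6 ≤ -24.708204 < -0.8 is false → out
[4] lift (12,21): star map gives -0.978714; window check -1.6 ≤ -0.978714 < -0.8 is true → IN Λ
[5] lift (-24,-18): star map gives -12.875388; window check -1.6 ≤ -12.875388 < -0.8 is false → out
[6] lift (4,9): star map gives -1.562306; window check -1.6 ≤ -1.562306 < -0.8 is true → IN Λ
[7] lift (10,18): star map gives -1.124612; window check -1.6 ≤ -1.124612 < -0.8 is true → IN Λ
[8] lift (24,10): star map gives 17.819660; window check -1.6 ≤ 17.819660 < -0.8 is false → out
[9] lift (-10,4): star map gives -12.472136; window check -1.6 ≤ -12.472136 < -0.8 is false → out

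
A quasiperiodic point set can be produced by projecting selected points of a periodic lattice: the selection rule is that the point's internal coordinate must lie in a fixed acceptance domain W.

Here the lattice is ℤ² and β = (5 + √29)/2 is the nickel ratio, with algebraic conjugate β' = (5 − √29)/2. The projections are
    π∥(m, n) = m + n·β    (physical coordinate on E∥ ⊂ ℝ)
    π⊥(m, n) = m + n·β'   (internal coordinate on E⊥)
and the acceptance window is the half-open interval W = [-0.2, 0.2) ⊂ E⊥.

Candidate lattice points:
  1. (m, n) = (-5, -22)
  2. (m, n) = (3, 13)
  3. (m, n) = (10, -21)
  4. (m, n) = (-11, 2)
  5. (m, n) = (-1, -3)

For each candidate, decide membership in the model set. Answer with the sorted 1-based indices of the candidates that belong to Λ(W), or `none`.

Numerically β ≈ 5.192582 and β' = −1/β ≈ -0.192582.
#1 (-5,-22): internal coord -5 + (-22)·β' = -0.763187; -0.763187 ∉ [-0.2, 0.2) → out
#2 (3,13): internal coord 3 + (13)·β' = +0.496429; +0.496429 ∉ [-0.2, 0.2) → out
#3 (10,-21): internal coord 10 + (-21)·β' = +14.044230; +14.044230 ∉ [-0.2, 0.2) → out
#4 (-11,2): internal coord -11 + (2)·β' = -11.385165; -11.385165 ∉ [-0.2, 0.2) → out
#5 (-1,-3): internal coord -1 + (-3)·β' = -0.422253; -0.422253 ∉ [-0.2, 0.2) → out

none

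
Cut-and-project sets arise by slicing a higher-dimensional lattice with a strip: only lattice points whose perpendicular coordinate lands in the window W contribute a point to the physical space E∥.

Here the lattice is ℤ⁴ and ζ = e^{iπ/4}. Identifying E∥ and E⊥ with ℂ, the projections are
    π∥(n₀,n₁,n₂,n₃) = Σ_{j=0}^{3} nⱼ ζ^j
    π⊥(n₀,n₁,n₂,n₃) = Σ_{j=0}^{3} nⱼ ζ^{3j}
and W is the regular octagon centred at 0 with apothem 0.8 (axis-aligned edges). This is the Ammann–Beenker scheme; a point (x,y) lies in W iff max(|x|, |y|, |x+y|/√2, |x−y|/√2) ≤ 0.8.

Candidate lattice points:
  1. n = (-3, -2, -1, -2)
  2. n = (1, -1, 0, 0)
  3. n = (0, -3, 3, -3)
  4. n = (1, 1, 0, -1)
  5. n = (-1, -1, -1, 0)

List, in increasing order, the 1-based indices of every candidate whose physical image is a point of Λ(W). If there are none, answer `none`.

π⊥(n) = n₀ + n₁ζ³ + n₂ζ⁶ + n₃ζ⁹ where ζ = e^{iπ/4}.
candidate 1: n = (-3, -2, -1, -2) → π⊥ ≈ (-3.00000, -1.82843); max(|x|,|y|,|x±y|/√2) = 3.41421 > 0.8 ⇒ ∉ W
candidate 2: n = (1, -1, 0, 0) → π⊥ ≈ (+1.70711, -0.70711); max(|x|,|y|,|x±y|/√2) = 1.70711 > 0.8 ⇒ ∉ W
candidate 3: n = (0, -3, 3, -3) → π⊥ ≈ (+0.00000, -7.24264); max(|x|,|y|,|x±y|/√2) = 7.24264 > 0.8 ⇒ ∉ W
candidate 4: n = (1, 1, 0, -1) → π⊥ ≈ (-0.41421, +0.00000); max(|x|,|y|,|x±y|/√2) = 0.41421 ≤ 0.8 ⇒ ∈ W
candidate 5: n = (-1, -1, -1, 0) → π⊥ ≈ (-0.29289, +0.29289); max(|x|,|y|,|x±y|/√2) = 0.41421 ≤ 0.8 ⇒ ∈ W

4, 5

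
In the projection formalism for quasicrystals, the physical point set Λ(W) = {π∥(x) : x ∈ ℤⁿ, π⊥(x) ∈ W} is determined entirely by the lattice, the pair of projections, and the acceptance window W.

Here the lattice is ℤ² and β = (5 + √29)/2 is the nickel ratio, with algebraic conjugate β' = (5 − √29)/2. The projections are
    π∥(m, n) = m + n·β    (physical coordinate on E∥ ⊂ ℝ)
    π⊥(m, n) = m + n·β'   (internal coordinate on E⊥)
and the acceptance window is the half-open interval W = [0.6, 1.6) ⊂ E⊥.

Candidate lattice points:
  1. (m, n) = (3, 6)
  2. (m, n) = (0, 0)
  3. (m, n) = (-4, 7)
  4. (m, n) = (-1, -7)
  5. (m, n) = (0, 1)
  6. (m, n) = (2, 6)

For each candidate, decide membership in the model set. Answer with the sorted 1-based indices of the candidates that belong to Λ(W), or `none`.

β' = (5−√29)/2 ≈ -0.192582.
[1] lift (3,6): star map gives 1.844506; window check 0.6 ≤ 1.844506 < 1.6 is false → out
[2] lift (0,0): star map gives 0.000000; window check 0.6 ≤ 0.000000 < 1.6 is false → out
[3] lift (-4,7): star map gives -5.348077; window check 0.6 ≤ -5.348077 < 1.6 is false → out
[4] lift (-1,-7): star map gives 0.348077; window check 0.6 ≤ 0.348077 < 1.6 is false → out
[5] lift (0,1): star map gives -0.192582; window check 0.6 ≤ -0.192582 < 1.6 is false → out
[6] lift (2,6): star map gives 0.844506; window check 0.6 ≤ 0.844506 < 1.6 is true → IN Λ

6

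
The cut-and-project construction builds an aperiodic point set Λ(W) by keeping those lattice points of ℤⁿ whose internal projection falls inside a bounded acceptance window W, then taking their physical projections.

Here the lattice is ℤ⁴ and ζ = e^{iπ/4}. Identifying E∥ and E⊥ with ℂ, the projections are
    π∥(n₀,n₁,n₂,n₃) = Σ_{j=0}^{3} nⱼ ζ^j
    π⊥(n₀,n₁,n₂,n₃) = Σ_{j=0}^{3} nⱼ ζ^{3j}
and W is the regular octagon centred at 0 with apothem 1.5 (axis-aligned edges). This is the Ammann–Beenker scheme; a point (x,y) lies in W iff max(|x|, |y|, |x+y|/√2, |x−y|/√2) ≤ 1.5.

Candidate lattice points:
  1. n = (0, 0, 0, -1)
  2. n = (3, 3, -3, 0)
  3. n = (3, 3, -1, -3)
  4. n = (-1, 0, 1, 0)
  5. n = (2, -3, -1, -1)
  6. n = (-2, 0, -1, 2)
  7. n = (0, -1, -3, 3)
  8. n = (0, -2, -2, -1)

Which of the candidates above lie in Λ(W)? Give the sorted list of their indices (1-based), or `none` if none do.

1, 4, 8

π⊥(n) = n₀ + n₁ζ³ + n₂ζ⁶ + n₃ζ⁹ where ζ = e^{iπ/4}.
#1 (0, 0, 0, -1): internal (-0.707107, -0.707107); octagon support 1.000000 vs apothem 1.5 → ∈ W
#2 (3, 3, -3, 0): internal (0.878680, 5.121320); octagon support 5.121320 vs apothem 1.5 → ∉ W
#3 (3, 3, -1, -3): internal (-1.242641, 1.000000); octagon support 1.585786 vs apothem 1.5 → ∉ W
#4 (-1, 0, 1, 0): internal (-1.000000, -1.000000); octagon support 1.414214 vs apothem 1.5 → ∈ W
#5 (2, -3, -1, -1): internal (3.414214, -1.828427); octagon support 3.707107 vs apothem 1.5 → ∉ W
#6 (-2, 0, -1, 2): internal (-0.585786, 2.414214); octagon support 2.414214 vs apothem 1.5 → ∉ W
#7 (0, -1, -3, 3): internal (2.828427, 4.414214); octagon support 5.121320 vs apothem 1.5 → ∉ W
#8 (0, -2, -2, -1): internal (0.707107, -0.121320); octagon support 0.707107 vs apothem 1.5 → ∈ W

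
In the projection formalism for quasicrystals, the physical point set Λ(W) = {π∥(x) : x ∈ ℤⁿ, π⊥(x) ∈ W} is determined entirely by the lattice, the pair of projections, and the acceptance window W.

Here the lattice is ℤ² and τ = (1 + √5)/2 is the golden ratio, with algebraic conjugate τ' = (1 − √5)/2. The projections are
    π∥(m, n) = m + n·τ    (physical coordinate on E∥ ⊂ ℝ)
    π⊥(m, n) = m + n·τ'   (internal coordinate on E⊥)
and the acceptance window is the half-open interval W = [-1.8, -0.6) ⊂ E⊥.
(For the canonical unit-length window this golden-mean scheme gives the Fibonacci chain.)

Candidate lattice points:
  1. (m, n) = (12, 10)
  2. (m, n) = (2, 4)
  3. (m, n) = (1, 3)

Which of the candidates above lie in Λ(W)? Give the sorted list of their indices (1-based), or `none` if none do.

Compute τ' = (1−√5)/2 = -0.618034, so π⊥(m,n) = m -0.618034·n.
[1] lift (12,10): star map gives 5.819660; window check -1.8 ≤ 5.819660 < -0.6 is false → out
[2] lift (2,4): star map gives -0.472136; window check -1.8 ≤ -0.472136 < -0.6 is false → out
[3] lift (1,3): star map gives -0.854102; window check -1.8 ≤ -0.854102 < -0.6 is true → IN Λ

3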